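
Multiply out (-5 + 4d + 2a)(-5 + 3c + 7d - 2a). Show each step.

(-5 + 4d + 2a)(-5 + 3c + 7d - 2a)
= 25 - 15c - 35d + 10a - 20d + 12cd + 28d² - 8ad - 10a + 6ac + 14ad - 4a²    [distributive law]
= 25 - 15c - 55d + 12cd + 28d² + 6ad + 6ac - 4a²    [combine like terms]

25 - 15c - 55d + 12cd + 28d² + 6ad + 6ac - 4a²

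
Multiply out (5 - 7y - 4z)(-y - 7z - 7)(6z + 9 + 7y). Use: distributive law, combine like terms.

(5 - 7y - 4z)(-y - 7z - 7)(6z + 9 + 7y)
= (-5y - 35z - 35 + 7y^2 + 49yz + 49y + 4yz + 28z^2 + 28z)(6z + 9 + 7y)    [distributive law]
= (44y - 7z - 35 + 7y^2 + 53yz + 28z^2)(6z + 9 + 7y)    [combine like terms]
= 264yz + 396y + 308y^2 - 42z^2 - 63z - 49yz - 210z - 315 - 245y + 42y^2z + 63y^2 + 49y^3 + 318yz^2 + 477yz + 371y^2z + 168z^3 + 252z^2 + 196yz^2    [distributive law]
= 692yz + 151y + 371y^2 + 210z^2 - 273z - 315 + 413y^2z + 49y^3 + 514yz^2 + 168z^3    [combine like terms]

692yz + 151y + 371y^2 + 210z^2 - 273z - 315 + 413y^2z + 49y^3 + 514yz^2 + 168z^3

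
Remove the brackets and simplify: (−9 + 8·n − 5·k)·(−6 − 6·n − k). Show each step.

(−9 + 8·n − 5·k)·(−6 − 6·n − k)
= 54 + 54·n + 9·k − 48·n − 48·n² − 8·k·n + 30·k + 30·k·n + 5·k²    [distributive law]
= 54 + 6·n + 39·k − 48·n² + 22·k·n + 5·k²    [combine like terms]

54 + 6·n + 39·k − 48·n² + 22·k·n + 5·k²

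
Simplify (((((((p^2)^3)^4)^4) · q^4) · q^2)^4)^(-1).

p^(-384)q^(-24)

(((((((p^2)^3)^4)^4) · q^4) · q^2)^4)^(-1)
= ((((((p^2)^3)^4)^4) · q^4) · q^2)^(-4)    [power of a power]
= ((((((p^2)^3)^4)^4) · q^4)^(-4)) · ((q^2)^(-4))    [power of a product]
= ((((((p^2)^3)^4)^4)^(-4)) · ((q^4)^(-4))) · ((q^2)^(-4))    [power of a product]
= (((((p^2)^3)^4)^(-16)) · ((q^4)^(-4))) · ((q^2)^(-4))    [power of a power]
= ((((p^2)^3)^(-64)) · ((q^4)^(-4))) · ((q^2)^(-4))    [power of a power]
= (((p^2)^(-192)) · ((q^4)^(-4))) · ((q^2)^(-4))    [power of a power]
= (p^(-384) · ((q^4)^(-4))) · ((q^2)^(-4))    [power of a power]
= (p^(-384) · q^(-16)) · ((q^2)^(-4))    [power of a power]
= (p^(-384) · q^(-16)) · q^(-8)    [power of a power]
= p^(-384)q^(-24)    [product of powers]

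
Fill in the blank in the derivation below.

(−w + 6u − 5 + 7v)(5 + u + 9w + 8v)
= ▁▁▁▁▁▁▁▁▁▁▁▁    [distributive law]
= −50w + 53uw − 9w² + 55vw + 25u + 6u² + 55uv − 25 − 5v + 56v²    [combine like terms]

By distributive law:

−5w − uw − 9w² − 8vw + 30u + 6u² + 54uw + 48uv − 25 − 5u − 45w − 40v + 35v + 7uv + 63vw + 56v²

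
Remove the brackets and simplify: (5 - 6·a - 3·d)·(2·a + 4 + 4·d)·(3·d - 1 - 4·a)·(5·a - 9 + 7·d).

(5 - 6·a - 3·d)·(2·a + 4 + 4·d)·(3·d - 1 - 4·a)·(5·a - 9 + 7·d)
= (10·a + 20 + 20·d - 12·a^2 - 24·a - 24·a·d - 6·a·d - 12·d - 12·d^2)·(3·d - 1 - 4·a)·(5·a - 9 + 7·d)    [distributive law]
= (-14·a + 20 + 8·d - 12·a^2 - 30·a·d - 12·d^2)·(3·d - 1 - 4·a)·(5·a - 9 + 7·d)    [combine like terms]
= (-42·a·d + 14·a + 56·a^2 + 60·d - 20 - 80·a + 24·d^2 - 8·d - 32·a·d - 36·a^2·d + 12·a^2 + 48·a^3 - 90·a·d^2 + 30·a·d + 120·a^2·d - 36·d^3 + 12·d^2 + 48·a·d^2)·(5·a - 9 + 7·d)    [distributive law]
= (-44·a·d - 66·a + 68·a^2 + 52·d - 20 + 36·d^2 + 84·a^2·d + 48·a^3 - 42·a·d^2 - 36·d^3)·(5·a - 9 + 7·d)    [combine like terms]
= -220·a^2·d + 396·a·d - 308·a·d^2 - 330·a^2 + 594·a - 462·a·d + 340·a^3 - 612·a^2 + 476·a^2·d + 260·a·d - 468·d + 364·d^2 - 100·a + 180 - 140·d + 180·a·d^2 - 324·d^2 + 252·d^3 + 420·a^3·d - 756·a^2·d + 588·a^2·d^2 + 240·a^4 - 432·a^3 + 336·a^3·d - 210·a^2·d^2 + 378·a·d^2 - 294·a·d^3 - 180·a·d^3 + 324·d^3 - 252·d^4    [distributive law]
= -500·a^2·d + 194·a·d + 250·a·d^2 - 942·a^2 + 494·a - 92·a^3 - 608·d + 40·d^2 + 180 + 576·d^3 + 756·a^3·d + 378·a^2·d^2 + 240·a^4 - 474·a·d^3 - 252·d^4    [combine like terms]

-500·a^2·d + 194·a·d + 250·a·d^2 - 942·a^2 + 494·a - 92·a^3 - 608·d + 40·d^2 + 180 + 576·d^3 + 756·a^3·d + 378·a^2·d^2 + 240·a^4 - 474·a·d^3 - 252·d^4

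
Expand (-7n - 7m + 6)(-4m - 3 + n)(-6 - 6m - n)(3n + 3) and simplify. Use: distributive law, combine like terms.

(-7n - 7m + 6)(-4m - 3 + n)(-6 - 6m - n)(3n + 3)
= (28mn + 21n - 7n^2 + 28m^2 + 21m - 7mn - 24m - 18 + 6n)(-6 - 6m - n)(3n + 3)    [distributive law]
= (21mn + 27n - 7n^2 + 28m^2 - 3m - 18)(-6 - 6m - n)(3n + 3)    [combine like terms]
= (-126mn - 126m^2n - 21mn^2 - 162n - 162mn - 27n^2 + 42n^2 + 42mn^2 + 7n^3 - 168m^2 - 168m^3 - 28m^2n + 18m + 18m^2 + 3mn + 108 + 108m + 18n)(3n + 3)    [distributive law]
= (-285mn - 154m^2n + 21mn^2 - 144n + 15n^2 + 7n^3 - 150m^2 - 168m^3 + 126m + 108)(3n + 3)    [combine like terms]
= -855mn^2 - 855mn - 462m^2n^2 - 462m^2n + 63mn^3 + 63mn^2 - 432n^2 - 432n + 45n^3 + 45n^2 + 21n^4 + 21n^3 - 450m^2n - 450m^2 - 504m^3n - 504m^3 + 378mn + 378m + 324n + 324    [distributive law]
= -792mn^2 - 477mn - 462m^2n^2 - 912m^2n + 63mn^3 - 387n^2 - 108n + 66n^3 + 21n^4 - 450m^2 - 504m^3n - 504m^3 + 378m + 324    [combine like terms]

-792mn^2 - 477mn - 462m^2n^2 - 912m^2n + 63mn^3 - 387n^2 - 108n + 66n^3 + 21n^4 - 450m^2 - 504m^3n - 504m^3 + 378m + 324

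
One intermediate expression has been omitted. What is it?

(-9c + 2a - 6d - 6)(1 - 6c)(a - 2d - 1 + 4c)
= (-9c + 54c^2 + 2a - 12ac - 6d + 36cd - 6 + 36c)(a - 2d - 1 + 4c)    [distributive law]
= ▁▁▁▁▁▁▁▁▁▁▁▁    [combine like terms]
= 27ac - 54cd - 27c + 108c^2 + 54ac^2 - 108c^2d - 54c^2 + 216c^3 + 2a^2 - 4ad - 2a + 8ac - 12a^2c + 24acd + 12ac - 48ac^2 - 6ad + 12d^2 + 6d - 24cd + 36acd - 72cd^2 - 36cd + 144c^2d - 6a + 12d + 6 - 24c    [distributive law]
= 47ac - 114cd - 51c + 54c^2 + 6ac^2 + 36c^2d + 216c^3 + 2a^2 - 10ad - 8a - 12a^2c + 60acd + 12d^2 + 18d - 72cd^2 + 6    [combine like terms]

After combine like terms, the bracketed line is:

(27c + 54c^2 + 2a - 12ac - 6d + 36cd - 6)(a - 2d - 1 + 4c)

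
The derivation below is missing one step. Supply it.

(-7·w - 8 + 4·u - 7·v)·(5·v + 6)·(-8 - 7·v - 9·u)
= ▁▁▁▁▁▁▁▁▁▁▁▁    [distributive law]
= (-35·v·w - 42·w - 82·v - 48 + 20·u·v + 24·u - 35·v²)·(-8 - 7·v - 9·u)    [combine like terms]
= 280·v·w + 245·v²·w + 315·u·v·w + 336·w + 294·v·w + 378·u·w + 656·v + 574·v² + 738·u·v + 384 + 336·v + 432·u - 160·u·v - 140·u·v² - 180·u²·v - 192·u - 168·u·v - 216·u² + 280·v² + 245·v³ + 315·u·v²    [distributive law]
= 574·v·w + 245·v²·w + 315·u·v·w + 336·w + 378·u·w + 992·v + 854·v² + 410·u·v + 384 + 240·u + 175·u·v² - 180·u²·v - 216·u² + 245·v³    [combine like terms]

Applying distributive law to the line above:

(-35·v·w - 42·w - 40·v - 48 + 20·u·v + 24·u - 35·v² - 42·v)·(-8 - 7·v - 9·u)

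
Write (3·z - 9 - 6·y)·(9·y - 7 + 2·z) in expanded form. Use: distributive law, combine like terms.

(3·z - 9 - 6·y)·(9·y - 7 + 2·z)
= 27·y·z - 21·z + 6·z^2 - 81·y + 63 - 18·z - 54·y^2 + 42·y - 12·y·z    [distributive law]
= 15·y·z - 39·z + 6·z^2 - 39·y + 63 - 54·y^2    [combine like terms]

15·y·z - 39·z + 6·z^2 - 39·y + 63 - 54·y^2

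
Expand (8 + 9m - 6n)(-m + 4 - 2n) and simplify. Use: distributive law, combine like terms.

(8 + 9m - 6n)(-m + 4 - 2n)
= -8m + 32 - 16n - 9m² + 36m - 18mn + 6mn - 24n + 12n²    [distributive law]
= 28m + 32 - 40n - 9m² - 12mn + 12n²    [combine like terms]

28m + 32 - 40n - 9m² - 12mn + 12n²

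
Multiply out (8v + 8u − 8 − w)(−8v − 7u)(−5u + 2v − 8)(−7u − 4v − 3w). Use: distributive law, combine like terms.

(8v + 8u − 8 − w)(−8v − 7u)(−5u + 2v − 8)(−7u − 4v − 3w)
= (−64v² − 56uv − 64uv − 56u² + 64v + 56u + 8vw + 7uw)(−5u + 2v − 8)(−7u − 4v − 3w)    [distributive law]
= (−64v² − 120uv − 56u² + 64v + 56u + 8vw + 7uw)(−5u + 2v − 8)(−7u − 4v − 3w)    [combine like terms]
= (320uv² − 128v³ + 512v² + 600u²v − 240uv² + 960uv + 280u³ − 112u²v + 448u² − 320uv + 128v² − 512v − 280u² + 112uv − 448u − 40uvw + 16v²w − 64vw − 35u²w + 14uvw − 56uw)(−7u − 4v − 3w)    [distributive law]
= (80uv² − 128v³ + 640v² + 488u²v + 752uv + 280u³ + 168u² − 512v − 448u − 26uvw + 16v²w − 64vw − 35u²w − 56uw)(−7u − 4v − 3w)    [combine like terms]
= −560u²v² − 320uv³ − 240uv²w + 896uv³ + 512v⁴ + 384v³w − 4480uv² − 2560v³ − 1920v²w − 3416u³v − 1952u²v² − 1464u²vw − 5264u²v − 3008uv² − 2256uvw − 1960u⁴ − 1120u³v − 840u³w − 1176u³ − 672u²v − 504u²w + 3584uv + 2048v² + 1536vw + 3136u² + 1792uv + 1344uw + 182u²vw + 104uv²w + 78uvw² − 112uv²w − 64v³w − 48v²w² + 448uvw + 256v²w + 192vw² + 245u³w + 140u²vw + 105u²w² + 392u²w + 224uvw + 168uw²    [distributive law]
= −2512u²v² + 576uv³ − 248uv²w + 512v⁴ + 320v³w − 7488uv² − 2560v³ − 1664v²w − 4536u³v − 1142u²vw − 5936u²v − 1584uvw − 1960u⁴ − 595u³w − 1176u³ − 112u²w + 5376uv + 2048v² + 1536vw + 3136u² + 1344uw + 78uvw² − 48v²w² + 192vw² + 105u²w² + 168uw²    [combine like terms]

−2512u²v² + 576uv³ − 248uv²w + 512v⁴ + 320v³w − 7488uv² − 2560v³ − 1664v²w − 4536u³v − 1142u²vw − 5936u²v − 1584uvw − 1960u⁴ − 595u³w − 1176u³ − 112u²w + 5376uv + 2048v² + 1536vw + 3136u² + 1344uw + 78uvw² − 48v²w² + 192vw² + 105u²w² + 168uw²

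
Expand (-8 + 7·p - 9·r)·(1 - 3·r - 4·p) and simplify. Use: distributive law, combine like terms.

-8 + 15·r + 39·p + 15·p·r - 28·p^2 + 27·r^2

(-8 + 7·p - 9·r)·(1 - 3·r - 4·p)
= -8 + 24·r + 32·p + 7·p - 21·p·r - 28·p^2 - 9·r + 27·r^2 + 36·p·r    [distributive law]
= -8 + 15·r + 39·p + 15·p·r - 28·p^2 + 27·r^2    [combine like terms]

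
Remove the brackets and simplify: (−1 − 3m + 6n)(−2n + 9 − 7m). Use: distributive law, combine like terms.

(−1 − 3m + 6n)(−2n + 9 − 7m)
= 2n − 9 + 7m + 6mn − 27m + 21m^2 − 12n^2 + 54n − 42mn    [distributive law]
= 56n − 9 − 20m − 36mn + 21m^2 − 12n^2    [combine like terms]

56n − 9 − 20m − 36mn + 21m^2 − 12n^2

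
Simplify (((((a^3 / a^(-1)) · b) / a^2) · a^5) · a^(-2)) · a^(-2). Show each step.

(((((a^3 / a^(-1)) · b) / a^2) · a^5) · a^(-2)) · a^(-2)
= ((((a^4 · b) / a^2) · a^5) · a^(-2)) · a^(-2)    [quotient of powers]
= a^3·b    [quotient of powers; product of powers]

a^3·b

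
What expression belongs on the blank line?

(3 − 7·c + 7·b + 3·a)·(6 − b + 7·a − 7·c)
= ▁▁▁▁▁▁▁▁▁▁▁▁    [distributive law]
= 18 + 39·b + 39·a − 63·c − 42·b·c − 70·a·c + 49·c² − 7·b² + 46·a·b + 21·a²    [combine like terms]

After distributive law, the bracketed line is:

18 − 3·b + 21·a − 21·c − 42·c + 7·b·c − 49·a·c + 49·c² + 42·b − 7·b² + 49·a·b − 49·b·c + 18·a − 3·a·b + 21·a² − 21·a·c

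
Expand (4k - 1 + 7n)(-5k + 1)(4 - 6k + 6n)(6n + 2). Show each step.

-624k^2n - 268k^2 + 720k^3n + 240k^3 + 540k^2n^2 - 4kn + 84k - 1188kn^2 + 20n - 8 + 216n^2 - 1260kn^3 + 252n^3

(4k - 1 + 7n)(-5k + 1)(4 - 6k + 6n)(6n + 2)
= (-20k^2 + 4k + 5k - 1 - 35kn + 7n)(4 - 6k + 6n)(6n + 2)    [distributive law]
= (-20k^2 + 9k - 1 - 35kn + 7n)(4 - 6k + 6n)(6n + 2)    [combine like terms]
= (-80k^2 + 120k^3 - 120k^2n + 36k - 54k^2 + 54kn - 4 + 6k - 6n - 140kn + 210k^2n - 210kn^2 + 28n - 42kn + 42n^2)(6n + 2)    [distributive law]
= (-134k^2 + 120k^3 + 90k^2n + 42k - 128kn - 4 + 22n - 210kn^2 + 42n^2)(6n + 2)    [combine like terms]
= -804k^2n - 268k^2 + 720k^3n + 240k^3 + 540k^2n^2 + 180k^2n + 252kn + 84k - 768kn^2 - 256kn - 24n - 8 + 132n^2 + 44n - 1260kn^3 - 420kn^2 + 252n^3 + 84n^2    [distributive law]
= -624k^2n - 268k^2 + 720k^3n + 240k^3 + 540k^2n^2 - 4kn + 84k - 1188kn^2 + 20n - 8 + 216n^2 - 1260kn^3 + 252n^3    [combine like terms]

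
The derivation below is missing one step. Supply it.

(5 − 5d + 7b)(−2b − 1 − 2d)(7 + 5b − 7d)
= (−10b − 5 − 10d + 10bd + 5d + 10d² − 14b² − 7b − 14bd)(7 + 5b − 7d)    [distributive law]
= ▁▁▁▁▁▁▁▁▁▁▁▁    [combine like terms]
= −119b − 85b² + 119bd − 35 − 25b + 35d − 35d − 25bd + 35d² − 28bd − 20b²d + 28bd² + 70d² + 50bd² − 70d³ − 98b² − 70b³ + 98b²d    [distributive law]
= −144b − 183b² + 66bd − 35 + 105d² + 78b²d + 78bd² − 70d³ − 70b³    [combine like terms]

Applying combine like terms to the line above:

(−17b − 5 − 5d − 4bd + 10d² − 14b²)(7 + 5b − 7d)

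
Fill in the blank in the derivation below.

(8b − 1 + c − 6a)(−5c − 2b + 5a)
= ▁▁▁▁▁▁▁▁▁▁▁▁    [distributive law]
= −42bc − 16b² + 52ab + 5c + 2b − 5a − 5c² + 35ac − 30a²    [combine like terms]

Applying distributive law to the line above:

−40bc − 16b² + 40ab + 5c + 2b − 5a − 5c² − 2bc + 5ac + 30ac + 12ab − 30a²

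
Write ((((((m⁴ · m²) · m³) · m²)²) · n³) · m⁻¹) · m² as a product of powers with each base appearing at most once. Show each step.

m²³·n³

((((((m⁴ · m²) · m³) · m²)²) · n³) · m⁻¹) · m²
= ((((((m⁴ · m²) · m³)²) · ((m²)²)) · n³) · m⁻¹) · m²    [power of a product]
= ((((((m⁴ · m²)²) · ((m³)²)) · ((m²)²)) · n³) · m⁻¹) · m²    [power of a product]
= (((((((m⁴)²) · ((m²)²)) · ((m³)²)) · ((m²)²)) · n³) · m⁻¹) · m²    [power of a product]
= (((((m⁸ · ((m²)²)) · ((m³)²)) · ((m²)²)) · n³) · m⁻¹) · m²    [power of a power]
= (((((m⁸ · m⁴) · ((m³)²)) · ((m²)²)) · n³) · m⁻¹) · m²    [power of a power]
= ((((m¹² · ((m³)²)) · ((m²)²)) · n³) · m⁻¹) · m²    [product of powers]
= ((((m¹² · m⁶) · ((m²)²)) · n³) · m⁻¹) · m²    [power of a power]
= (((m¹⁸ · ((m²)²)) · n³) · m⁻¹) · m²    [product of powers]
= (((m¹⁸ · m⁴) · n³) · m⁻¹) · m²    [power of a power]
= ((m²² · n³) · m⁻¹) · m²    [product of powers]
= m²³·n³    [product of powers]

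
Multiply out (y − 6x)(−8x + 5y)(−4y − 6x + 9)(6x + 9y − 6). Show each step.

1056x^2y^2 + 978xy^3 − 3540xy^2 − 2376x^3y + 1620x^2y + 2052xy − 180y^4 + 525y^3 − 270y^2 − 1728x^4 + 4320x^3 − 2592x^2

(y − 6x)(−8x + 5y)(−4y − 6x + 9)(6x + 9y − 6)
= (−8xy + 5y^2 + 48x^2 − 30xy)(−4y − 6x + 9)(6x + 9y − 6)    [distributive law]
= (−38xy + 5y^2 + 48x^2)(−4y − 6x + 9)(6x + 9y − 6)    [combine like terms]
= (152xy^2 + 228x^2y − 342xy − 20y^3 − 30xy^2 + 45y^2 − 192x^2y − 288x^3 + 432x^2)(6x + 9y − 6)    [distributive law]
= (122xy^2 + 36x^2y − 342xy − 20y^3 + 45y^2 − 288x^3 + 432x^2)(6x + 9y − 6)    [combine like terms]
= 732x^2y^2 + 1098xy^3 − 732xy^2 + 216x^3y + 324x^2y^2 − 216x^2y − 2052x^2y − 3078xy^2 + 2052xy − 120xy^3 − 180y^4 + 120y^3 + 270xy^2 + 405y^3 − 270y^2 − 1728x^4 − 2592x^3y + 1728x^3 + 2592x^3 + 3888x^2y − 2592x^2    [distributive law]
= 1056x^2y^2 + 978xy^3 − 3540xy^2 − 2376x^3y + 1620x^2y + 2052xy − 180y^4 + 525y^3 − 270y^2 − 1728x^4 + 4320x^3 − 2592x^2    [combine like terms]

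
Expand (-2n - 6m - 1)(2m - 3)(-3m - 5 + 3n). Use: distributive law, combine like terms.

-24m²n + 50mn - 12mn² - 21n + 18n² + 36m³ + 12m² - 89m - 15

(-2n - 6m - 1)(2m - 3)(-3m - 5 + 3n)
= (-4mn + 6n - 12m² + 18m - 2m + 3)(-3m - 5 + 3n)    [distributive law]
= (-4mn + 6n - 12m² + 16m + 3)(-3m - 5 + 3n)    [combine like terms]
= 12m²n + 20mn - 12mn² - 18mn - 30n + 18n² + 36m³ + 60m² - 36m²n - 48m² - 80m + 48mn - 9m - 15 + 9n    [distributive law]
= -24m²n + 50mn - 12mn² - 21n + 18n² + 36m³ + 12m² - 89m - 15    [combine like terms]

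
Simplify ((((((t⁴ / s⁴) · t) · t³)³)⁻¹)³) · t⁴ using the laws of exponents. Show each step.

s³⁶t⁻⁶⁸

((((((t⁴ / s⁴) · t) · t³)³)⁻¹)³) · t⁴
= (((((t⁴ / s⁴) · t) · t³)³)⁻³) · t⁴    [power of a power]
= ((((t⁴ / s⁴) · t) · t³)⁻⁹) · t⁴    [power of a power]
= ((((t⁴ / s⁴) · t)⁻⁹) · ((t³)⁻⁹)) · t⁴    [power of a product]
= ((((t⁴ / s⁴)⁻⁹) · (t⁻⁹)) · ((t³)⁻⁹)) · t⁴    [power of a product]
= (((((t⁴)⁻⁹) / ((s⁴)⁻⁹)) · (t⁻⁹)) · ((t³)⁻⁹)) · t⁴    [power of a quotient]
= (((t⁻³⁶ / ((s⁴)⁻⁹)) · (t⁻⁹)) · ((t³)⁻⁹)) · t⁴    [power of a power]
= (((t⁻³⁶ / s⁻³⁶) · (t⁻⁹)) · ((t³)⁻⁹)) · t⁴    [power of a power]
= (((t⁻³⁶ / s⁻³⁶) · t⁻⁹) · t⁻²⁷) · t⁴    [power of a power]
= s³⁶t⁻⁶⁸    [quotient of powers; product of powers]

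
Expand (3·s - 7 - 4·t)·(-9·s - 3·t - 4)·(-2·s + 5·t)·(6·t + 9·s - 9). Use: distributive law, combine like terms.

-1377·s³·t + 486·s⁴ - 1404·s³ - 135·s²·t² + 2718·s²·t + 1206·s·t³ + 1752·s·t² + 414·s² - 705·s·t + 570·t³ - 825·t² + 504·s - 1260·t + 360·t⁴

(3·s - 7 - 4·t)·(-9·s - 3·t - 4)·(-2·s + 5·t)·(6·t + 9·s - 9)
= (-27·s² - 9·s·t - 12·s + 63·s + 21·t + 28 + 36·s·t + 12·t² + 16·t)·(-2·s + 5·t)·(6·t + 9·s - 9)    [distributive law]
= (-27·s² + 27·s·t + 51·s + 37·t + 28 + 12·t²)·(-2·s + 5·t)·(6·t + 9·s - 9)    [combine like terms]
= (54·s³ - 135·s²·t - 54·s²·t + 135·s·t² - 102·s² + 255·s·t - 74·s·t + 185·t² - 56·s + 140·t - 24·s·t² + 60·t³)·(6·t + 9·s - 9)    [distributive law]
= (54·s³ - 189·s²·t + 111·s·t² - 102·s² + 181·s·t + 185·t² - 56·s + 140·t + 60·t³)·(6·t + 9·s - 9)    [combine like terms]
= 324·s³·t + 486·s⁴ - 486·s³ - 1134·s²·t² - 1701·s³·t + 1701·s²·t + 666·s·t³ + 999·s²·t² - 999·s·t² - 612·s²·t - 918·s³ + 918·s² + 1086·s·t² + 1629·s²·t - 1629·s·t + 1110·t³ + 1665·s·t² - 1665·t² - 336·s·t - 504·s² + 504·s + 840·t² + 1260·s·t - 1260·t + 360·t⁴ + 540·s·t³ - 540·t³    [distributive law]
= -1377·s³·t + 486·s⁴ - 1404·s³ - 135·s²·t² + 2718·s²·t + 1206·s·t³ + 1752·s·t² + 414·s² - 705·s·t + 570·t³ - 825·t² + 504·s - 1260·t + 360·t⁴    [combine like terms]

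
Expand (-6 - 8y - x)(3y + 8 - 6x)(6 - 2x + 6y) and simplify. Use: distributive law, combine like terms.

-780y + 602xy - 636y² - 288 + 264x - 20x² + 318xy² - 144y³ - 54x²y - 12x³

(-6 - 8y - x)(3y + 8 - 6x)(6 - 2x + 6y)
= (-18y - 48 + 36x - 24y² - 64y + 48xy - 3xy - 8x + 6x²)(6 - 2x + 6y)    [distributive law]
= (-82y - 48 + 28x - 24y² + 45xy + 6x²)(6 - 2x + 6y)    [combine like terms]
= -492y + 164xy - 492y² - 288 + 96x - 288y + 168x - 56x² + 168xy - 144y² + 48xy² - 144y³ + 270xy - 90x²y + 270xy² + 36x² - 12x³ + 36x²y    [distributive law]
= -780y + 602xy - 636y² - 288 + 264x - 20x² + 318xy² - 144y³ - 54x²y - 12x³    [combine like terms]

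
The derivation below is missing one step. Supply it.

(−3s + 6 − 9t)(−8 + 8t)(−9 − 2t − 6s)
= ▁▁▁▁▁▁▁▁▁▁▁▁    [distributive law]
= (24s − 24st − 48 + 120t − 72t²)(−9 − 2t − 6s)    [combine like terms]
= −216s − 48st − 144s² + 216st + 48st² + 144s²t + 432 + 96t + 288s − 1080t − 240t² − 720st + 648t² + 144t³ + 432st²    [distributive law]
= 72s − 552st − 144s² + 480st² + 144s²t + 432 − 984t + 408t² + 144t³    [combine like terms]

Applying distributive law to the line above:

(24s − 24st − 48 + 48t + 72t − 72t²)(−9 − 2t − 6s)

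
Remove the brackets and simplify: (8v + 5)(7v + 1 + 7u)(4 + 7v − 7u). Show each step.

(8v + 5)(7v + 1 + 7u)(4 + 7v − 7u)
= (56v^2 + 8v + 56uv + 35v + 5 + 35u)(4 + 7v − 7u)    [distributive law]
= (56v^2 + 43v + 56uv + 5 + 35u)(4 + 7v − 7u)    [combine like terms]
= 224v^2 + 392v^3 − 392uv^2 + 172v + 301v^2 − 301uv + 224uv + 392uv^2 − 392u^2v + 20 + 35v − 35u + 140u + 245uv − 245u^2    [distributive law]
= 525v^2 + 392v^3 + 207v + 168uv − 392u^2v + 20 + 105u − 245u^2    [combine like terms]

525v^2 + 392v^3 + 207v + 168uv − 392u^2v + 20 + 105u − 245u^2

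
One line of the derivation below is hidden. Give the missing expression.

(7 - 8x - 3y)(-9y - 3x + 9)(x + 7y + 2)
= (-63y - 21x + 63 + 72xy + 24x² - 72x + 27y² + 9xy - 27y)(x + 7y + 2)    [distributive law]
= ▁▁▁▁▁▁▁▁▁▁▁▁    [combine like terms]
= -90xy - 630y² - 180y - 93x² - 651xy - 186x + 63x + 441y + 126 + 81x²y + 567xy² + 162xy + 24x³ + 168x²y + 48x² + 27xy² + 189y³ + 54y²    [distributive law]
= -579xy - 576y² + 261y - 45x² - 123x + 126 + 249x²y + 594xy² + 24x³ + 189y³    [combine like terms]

After combine like terms, the bracketed line is:

(-90y - 93x + 63 + 81xy + 24x² + 27y²)(x + 7y + 2)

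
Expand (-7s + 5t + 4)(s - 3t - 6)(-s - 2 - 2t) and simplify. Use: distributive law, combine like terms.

(-7s + 5t + 4)(s - 3t - 6)(-s - 2 - 2t)
= (-7s^2 + 21st + 42s + 5st - 15t^2 - 30t + 4s - 12t - 24)(-s - 2 - 2t)    [distributive law]
= (-7s^2 + 26st + 46s - 15t^2 - 42t - 24)(-s - 2 - 2t)    [combine like terms]
= 7s^3 + 14s^2 + 14s^2t - 26s^2t - 52st - 52st^2 - 46s^2 - 92s - 92st + 15st^2 + 30t^2 + 30t^3 + 42st + 84t + 84t^2 + 24s + 48 + 48t    [distributive law]
= 7s^3 - 32s^2 - 12s^2t - 102st - 37st^2 - 68s + 114t^2 + 30t^3 + 132t + 48    [combine like terms]

7s^3 - 32s^2 - 12s^2t - 102st - 37st^2 - 68s + 114t^2 + 30t^3 + 132t + 48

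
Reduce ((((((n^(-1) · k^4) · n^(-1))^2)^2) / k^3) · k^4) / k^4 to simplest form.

k^13n^(-8)

((((((n^(-1) · k^4) · n^(-1))^2)^2) / k^3) · k^4) / k^4
= (((((n^(-1) · k^4) · n^(-1))^4) / k^3) · k^4) / k^4    [power of a power]
= (((((n^(-1) · k^4)^4) · ((n^(-1))^4)) / k^3) · k^4) / k^4    [power of a product]
= ((((((n^(-1))^4) · ((k^4)^4)) · ((n^(-1))^4)) / k^3) · k^4) / k^4    [power of a product]
= ((((n^(-4) · ((k^4)^4)) · ((n^(-1))^4)) / k^3) · k^4) / k^4    [power of a power]
= ((((n^(-4) · k^16) · ((n^(-1))^4)) / k^3) · k^4) / k^4    [power of a power]
= ((((n^(-4) · k^16) · n^(-4)) / k^3) · k^4) / k^4    [power of a power]
= k^13n^(-8)    [quotient of powers; product of powers]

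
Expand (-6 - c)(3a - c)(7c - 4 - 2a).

-126ac + 72a + 36a^2 + 38c^2 - 24c - 23ac^2 + 6a^2c + 7c^3

(-6 - c)(3a - c)(7c - 4 - 2a)
= (-18a + 6c - 3ac + c^2)(7c - 4 - 2a)    [distributive law]
= -126ac + 72a + 36a^2 + 42c^2 - 24c - 12ac - 21ac^2 + 12ac + 6a^2c + 7c^3 - 4c^2 - 2ac^2    [distributive law]
= -126ac + 72a + 36a^2 + 38c^2 - 24c - 23ac^2 + 6a^2c + 7c^3    [combine like terms]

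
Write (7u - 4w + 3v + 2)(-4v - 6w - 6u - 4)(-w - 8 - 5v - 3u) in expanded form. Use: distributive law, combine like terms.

(7u - 4w + 3v + 2)(-4v - 6w - 6u - 4)(-w - 8 - 5v - 3u)
= (-28uv - 42uw - 42u² - 28u + 16vw + 24w² + 24uw + 16w - 12v² - 18vw - 18uv - 12v - 8v - 12w - 12u - 8)(-w - 8 - 5v - 3u)    [distributive law]
= (-46uv - 18uw - 42u² - 40u - 2vw + 24w² + 4w - 12v² - 20v - 8)(-w - 8 - 5v - 3u)    [combine like terms]
= 46uvw + 368uv + 230uv² + 138u²v + 18uw² + 144uw + 90uvw + 54u²w + 42u²w + 336u² + 210u²v + 126u³ + 40uw + 320u + 200uv + 120u² + 2vw² + 16vw + 10v²w + 6uvw - 24w³ - 192w² - 120vw² - 72uw² - 4w² - 32w - 20vw - 12uw + 12v²w + 96v² + 60v³ + 36uv² + 20vw + 160v + 100v² + 60uv + 8w + 64 + 40v + 24u    [distributive law]
= 142uvw + 628uv + 266uv² + 348u²v - 54uw² + 172uw + 96u²w + 456u² + 126u³ + 344u - 118vw² + 16vw + 22v²w - 24w³ - 196w² - 24w + 196v² + 60v³ + 200v + 64    [combine like terms]

142uvw + 628uv + 266uv² + 348u²v - 54uw² + 172uw + 96u²w + 456u² + 126u³ + 344u - 118vw² + 16vw + 22v²w - 24w³ - 196w² - 24w + 196v² + 60v³ + 200v + 64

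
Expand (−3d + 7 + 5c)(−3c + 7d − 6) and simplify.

44cd − 21d^2 + 67d − 51c − 42 − 15c^2

(−3d + 7 + 5c)(−3c + 7d − 6)
= 9cd − 21d^2 + 18d − 21c + 49d − 42 − 15c^2 + 35cd − 30c    [distributive law]
= 44cd − 21d^2 + 67d − 51c − 42 − 15c^2    [combine like terms]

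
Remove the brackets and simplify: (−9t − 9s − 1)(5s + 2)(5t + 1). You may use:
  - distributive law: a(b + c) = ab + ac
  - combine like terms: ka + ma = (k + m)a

−225st² − 160st − 90t² − 28t − 225s²t − 45s² − 23s − 2

(−9t − 9s − 1)(5s + 2)(5t + 1)
= (−45st − 18t − 45s² − 18s − 5s − 2)(5t + 1)    [distributive law]
= (−45st − 18t − 45s² − 23s − 2)(5t + 1)    [combine like terms]
= −225st² − 45st − 90t² − 18t − 225s²t − 45s² − 115st − 23s − 10t − 2    [distributive law]
= −225st² − 160st − 90t² − 28t − 225s²t − 45s² − 23s − 2    [combine like terms]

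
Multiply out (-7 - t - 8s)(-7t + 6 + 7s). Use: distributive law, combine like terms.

(-7 - t - 8s)(-7t + 6 + 7s)
= 49t - 42 - 49s + 7t^2 - 6t - 7st + 56st - 48s - 56s^2    [distributive law]
= 43t - 42 - 97s + 7t^2 + 49st - 56s^2    [combine like terms]

43t - 42 - 97s + 7t^2 + 49st - 56s^2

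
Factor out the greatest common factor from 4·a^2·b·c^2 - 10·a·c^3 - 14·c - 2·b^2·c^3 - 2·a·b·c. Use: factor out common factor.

2·c(2·a^2·b·c - 5·a·c^2 - 7 - b^2·c^2 - a·b)

4·a^2·b·c^2 - 10·a·c^3 - 14·c - 2·b^2·c^3 - 2·a·b·c
= 2(2·a^2·b·c^2 - 5·a·c^3 - 7·c - b^2·c^3 - a·b·c)    [factor out 2]
= 2·c(2·a^2·b·c - 5·a·c^2 - 7 - b^2·c^2 - a·b)    [factor out c]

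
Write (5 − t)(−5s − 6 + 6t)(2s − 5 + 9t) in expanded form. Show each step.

(5 − t)(−5s − 6 + 6t)(2s − 5 + 9t)
= (−25s − 30 + 30t + 5st + 6t − 6t²)(2s − 5 + 9t)    [distributive law]
= (−25s − 30 + 36t + 5st − 6t²)(2s − 5 + 9t)    [combine like terms]
= −50s² + 125s − 225st − 60s + 150 − 270t + 72st − 180t + 324t² + 10s²t − 25st + 45st² − 12st² + 30t² − 54t³    [distributive law]
= −50s² + 65s − 178st + 150 − 450t + 354t² + 10s²t + 33st² − 54t³    [combine like terms]

−50s² + 65s − 178st + 150 − 450t + 354t² + 10s²t + 33st² − 54t³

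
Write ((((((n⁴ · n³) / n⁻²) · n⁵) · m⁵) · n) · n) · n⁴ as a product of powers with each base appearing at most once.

((((((n⁴ · n³) / n⁻²) · n⁵) · m⁵) · n) · n) · n⁴
= (((((n⁷ / n⁻²) · n⁵) · m⁵) · n) · n) · n⁴    [product of powers]
= ((((n⁹ · n⁵) · m⁵) · n) · n) · n⁴    [quotient of powers]
= (((n¹⁴ · m⁵) · n) · n) · n⁴    [product of powers]
= m⁵·n²⁰    [product of powers]

m⁵·n²⁰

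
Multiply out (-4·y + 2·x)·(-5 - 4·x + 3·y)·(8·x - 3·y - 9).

(-4·y + 2·x)·(-5 - 4·x + 3·y)·(8·x - 3·y - 9)
= (20·y + 16·x·y - 12·y^2 - 10·x - 8·x^2 + 6·x·y)·(8·x - 3·y - 9)    [distributive law]
= (20·y + 22·x·y - 12·y^2 - 10·x - 8·x^2)·(8·x - 3·y - 9)    [combine like terms]
= 160·x·y - 60·y^2 - 180·y + 176·x^2·y - 66·x·y^2 - 198·x·y - 96·x·y^2 + 36·y^3 + 108·y^2 - 80·x^2 + 30·x·y + 90·x - 64·x^3 + 24·x^2·y + 72·x^2    [distributive law]
= -8·x·y + 48·y^2 - 180·y + 200·x^2·y - 162·x·y^2 + 36·y^3 - 8·x^2 + 90·x - 64·x^3    [combine like terms]

-8·x·y + 48·y^2 - 180·y + 200·x^2·y - 162·x·y^2 + 36·y^3 - 8·x^2 + 90·x - 64·x^3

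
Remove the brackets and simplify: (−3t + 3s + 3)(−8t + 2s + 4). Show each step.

24t^2 − 30st − 36t + 6s^2 + 18s + 12

(−3t + 3s + 3)(−8t + 2s + 4)
= 24t^2 − 6st − 12t − 24st + 6s^2 + 12s − 24t + 6s + 12    [distributive law]
= 24t^2 − 30st − 36t + 6s^2 + 18s + 12    [combine like terms]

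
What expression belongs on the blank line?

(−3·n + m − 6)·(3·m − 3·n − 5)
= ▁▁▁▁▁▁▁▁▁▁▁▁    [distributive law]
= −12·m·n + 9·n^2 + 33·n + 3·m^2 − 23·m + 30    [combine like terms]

After distributive law, the bracketed line is:

−9·m·n + 9·n^2 + 15·n + 3·m^2 − 3·m·n − 5·m − 18·m + 18·n + 30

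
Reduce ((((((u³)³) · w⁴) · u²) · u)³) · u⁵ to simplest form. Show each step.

u⁴¹w¹²

((((((u³)³) · w⁴) · u²) · u)³) · u⁵
= ((((((u³)³) · w⁴) · u²)³) · (u³)) · u⁵    [power of a product]
= ((((((u³)³) · w⁴)³) · ((u²)³)) · (u³)) · u⁵    [power of a product]
= ((((((u³)³)³) · ((w⁴)³)) · ((u²)³)) · (u³)) · u⁵    [power of a product]
= (((((u³)⁹) · ((w⁴)³)) · ((u²)³)) · (u³)) · u⁵    [power of a power]
= (((u²⁷ · ((w⁴)³)) · ((u²)³)) · (u³)) · u⁵    [power of a power]
= (((u²⁷ · w¹²) · ((u²)³)) · (u³)) · u⁵    [power of a power]
= (((u²⁷ · w¹²) · u⁶) · (u³)) · u⁵    [power of a power]
= u⁴¹w¹²    [product of powers]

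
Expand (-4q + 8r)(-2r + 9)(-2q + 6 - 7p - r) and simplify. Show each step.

-16q^2r - 60qr - 56pqr + 24qr^2 + 72q^2 - 216q + 252pq - 168r^2 + 112pr^2 + 16r^3 + 432r - 504pr

(-4q + 8r)(-2r + 9)(-2q + 6 - 7p - r)
= (8qr - 36q - 16r^2 + 72r)(-2q + 6 - 7p - r)    [distributive law]
= -16q^2r + 48qr - 56pqr - 8qr^2 + 72q^2 - 216q + 252pq + 36qr + 32qr^2 - 96r^2 + 112pr^2 + 16r^3 - 144qr + 432r - 504pr - 72r^2    [distributive law]
= -16q^2r - 60qr - 56pqr + 24qr^2 + 72q^2 - 216q + 252pq - 168r^2 + 112pr^2 + 16r^3 + 432r - 504pr    [combine like terms]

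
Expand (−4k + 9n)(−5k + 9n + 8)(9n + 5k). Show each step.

−225k^2n + 100k^3 − 324kn^2 + 72kn − 160k^2 + 729n^3 + 648n^2

(−4k + 9n)(−5k + 9n + 8)(9n + 5k)
= (20k^2 − 36kn − 32k − 45kn + 81n^2 + 72n)(9n + 5k)    [distributive law]
= (20k^2 − 81kn − 32k + 81n^2 + 72n)(9n + 5k)    [combine like terms]
= 180k^2n + 100k^3 − 729kn^2 − 405k^2n − 288kn − 160k^2 + 729n^3 + 405kn^2 + 648n^2 + 360kn    [distributive law]
= −225k^2n + 100k^3 − 324kn^2 + 72kn − 160k^2 + 729n^3 + 648n^2    [combine like terms]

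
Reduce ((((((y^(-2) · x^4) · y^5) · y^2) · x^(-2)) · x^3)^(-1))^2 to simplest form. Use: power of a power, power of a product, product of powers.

x^(-10)y^(-10)

((((((y^(-2) · x^4) · y^5) · y^2) · x^(-2)) · x^3)^(-1))^2
= (((((y^(-2) · x^4) · y^5) · y^2) · x^(-2)) · x^3)^(-2)    [power of a power]
= (((((y^(-2) · x^4) · y^5) · y^2) · x^(-2))^(-2)) · ((x^3)^(-2))    [power of a product]
= (((((y^(-2) · x^4) · y^5) · y^2)^(-2)) · ((x^(-2))^(-2))) · ((x^3)^(-2))    [power of a product]
= (((((y^(-2) · x^4) · y^5)^(-2)) · ((y^2)^(-2))) · ((x^(-2))^(-2))) · ((x^3)^(-2))    [power of a product]
= (((((y^(-2) · x^4)^(-2)) · ((y^5)^(-2))) · ((y^2)^(-2))) · ((x^(-2))^(-2))) · ((x^3)^(-2))    [power of a product]
= ((((((y^(-2))^(-2)) · ((x^4)^(-2))) · ((y^5)^(-2))) · ((y^2)^(-2))) · ((x^(-2))^(-2))) · ((x^3)^(-2))    [power of a product]
= ((((y^4 · ((x^4)^(-2))) · ((y^5)^(-2))) · ((y^2)^(-2))) · ((x^(-2))^(-2))) · ((x^3)^(-2))    [power of a power]
= ((((y^4 · x^(-8)) · ((y^5)^(-2))) · ((y^2)^(-2))) · ((x^(-2))^(-2))) · ((x^3)^(-2))    [power of a power]
= ((((y^4 · x^(-8)) · y^(-10)) · ((y^2)^(-2))) · ((x^(-2))^(-2))) · ((x^3)^(-2))    [power of a power]
= ((((y^4 · x^(-8)) · y^(-10)) · y^(-4)) · ((x^(-2))^(-2))) · ((x^3)^(-2))    [power of a power]
= ((((y^4 · x^(-8)) · y^(-10)) · y^(-4)) · x^4) · ((x^3)^(-2))    [power of a power]
= ((((y^4 · x^(-8)) · y^(-10)) · y^(-4)) · x^4) · x^(-6)    [power of a power]
= x^(-10)y^(-10)    [product of powers]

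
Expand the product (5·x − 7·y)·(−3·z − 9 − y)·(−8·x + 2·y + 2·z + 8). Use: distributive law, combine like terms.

(5·x − 7·y)·(−3·z − 9 − y)·(−8·x + 2·y + 2·z + 8)
= (−15·x·z − 45·x − 5·x·y + 21·y·z + 63·y + 7·y^2)·(−8·x + 2·y + 2·z + 8)    [distributive law]
= 120·x^2·z − 30·x·y·z − 30·x·z^2 − 120·x·z + 360·x^2 − 90·x·y − 90·x·z − 360·x + 40·x^2·y − 10·x·y^2 − 10·x·y·z − 40·x·y − 168·x·y·z + 42·y^2·z + 42·y·z^2 + 168·y·z − 504·x·y + 126·y^2 + 126·y·z + 504·y − 56·x·y^2 + 14·y^3 + 14·y^2·z + 56·y^2    [distributive law]
= 120·x^2·z − 208·x·y·z − 30·x·z^2 − 210·x·z + 360·x^2 − 634·x·y − 360·x + 40·x^2·y − 66·x·y^2 + 56·y^2·z + 42·y·z^2 + 294·y·z + 182·y^2 + 504·y + 14·y^3    [combine like terms]

120·x^2·z − 208·x·y·z − 30·x·z^2 − 210·x·z + 360·x^2 − 634·x·y − 360·x + 40·x^2·y − 66·x·y^2 + 56·y^2·z + 42·y·z^2 + 294·y·z + 182·y^2 + 504·y + 14·y^3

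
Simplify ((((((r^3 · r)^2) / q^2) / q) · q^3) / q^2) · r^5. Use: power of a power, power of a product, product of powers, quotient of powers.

((((((r^3 · r)^2) / q^2) / q) · q^3) / q^2) · r^5
= (((((((r^3)^2) · (r^2)) / q^2) / q) · q^3) / q^2) · r^5    [power of a product]
= (((((r^6 · (r^2)) / q^2) / q) · q^3) / q^2) · r^5    [power of a power]
= ((((r^8 / q^2) / q) · q^3) / q^2) · r^5    [product of powers]
= q^(-2)r^13    [quotient of powers; product of powers]

q^(-2)r^13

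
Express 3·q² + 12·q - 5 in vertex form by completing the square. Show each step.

3·q² + 12·q - 5
= 3(q² + 4·q) - 5    [factor out 3 from the q-terms]
= 3(q² + 4·q + 4 - 4) - 5    [add and subtract 4 inside the bracket]
= 3(q + 2)² - 12 - 5    [perfect-square identity]
= 3(q + 2)² - 17    [combine constants]

3(q + 2)² - 17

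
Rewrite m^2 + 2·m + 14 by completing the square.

(m + 1)^2 + 13

m^2 + 2·m + 14
= m^2 + 2·m + 1 − 1 + 14    [add and subtract 1]
= (m + 1)^2 − 1 + 14    [perfect-square identity]
= (m + 1)^2 + 13    [combine constants]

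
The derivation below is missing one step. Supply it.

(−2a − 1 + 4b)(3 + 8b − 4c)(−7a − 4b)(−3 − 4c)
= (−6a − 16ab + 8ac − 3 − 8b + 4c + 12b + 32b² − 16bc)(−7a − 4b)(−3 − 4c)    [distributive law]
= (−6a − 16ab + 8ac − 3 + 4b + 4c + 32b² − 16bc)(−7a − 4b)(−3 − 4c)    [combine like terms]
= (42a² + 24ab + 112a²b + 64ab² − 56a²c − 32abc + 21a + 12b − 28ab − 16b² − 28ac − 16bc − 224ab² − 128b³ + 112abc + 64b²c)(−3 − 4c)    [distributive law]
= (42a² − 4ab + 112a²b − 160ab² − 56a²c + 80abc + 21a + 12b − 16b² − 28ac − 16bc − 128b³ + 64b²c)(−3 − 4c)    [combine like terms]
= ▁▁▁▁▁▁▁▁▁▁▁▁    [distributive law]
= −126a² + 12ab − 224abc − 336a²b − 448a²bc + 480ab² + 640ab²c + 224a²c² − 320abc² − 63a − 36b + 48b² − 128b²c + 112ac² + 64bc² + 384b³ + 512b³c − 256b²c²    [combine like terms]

After distributive law, the bracketed line is:

−126a² − 168a²c + 12ab + 16abc − 336a²b − 448a²bc + 480ab² + 640ab²c + 168a²c + 224a²c² − 240abc − 320abc² − 63a − 84ac − 36b − 48bc + 48b² + 64b²c + 84ac + 112ac² + 48bc + 64bc² + 384b³ + 512b³c − 192b²c − 256b²c²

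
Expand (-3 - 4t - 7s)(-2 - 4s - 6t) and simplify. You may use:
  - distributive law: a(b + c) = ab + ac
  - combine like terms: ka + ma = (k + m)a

6 + 26s + 26t + 58st + 24t² + 28s²

(-3 - 4t - 7s)(-2 - 4s - 6t)
= 6 + 12s + 18t + 8t + 16st + 24t² + 14s + 28s² + 42st    [distributive law]
= 6 + 26s + 26t + 58st + 24t² + 28s²    [combine like terms]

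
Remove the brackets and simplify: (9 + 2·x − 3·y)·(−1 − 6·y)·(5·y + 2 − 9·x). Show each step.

−147·y − 18 + 77·x − 219·y^2 + 425·x·y + 18·x^2 − 222·x·y^2 + 108·x^2·y + 90·y^3

(9 + 2·x − 3·y)·(−1 − 6·y)·(5·y + 2 − 9·x)
= (−9 − 54·y − 2·x − 12·x·y + 3·y + 18·y^2)·(5·y + 2 − 9·x)    [distributive law]
= (−9 − 51·y − 2·x − 12·x·y + 18·y^2)·(5·y + 2 − 9·x)    [combine like terms]
= −45·y − 18 + 81·x − 255·y^2 − 102·y + 459·x·y − 10·x·y − 4·x + 18·x^2 − 60·x·y^2 − 24·x·y + 108·x^2·y + 90·y^3 + 36·y^2 − 162·x·y^2    [distributive law]
= −147·y − 18 + 77·x − 219·y^2 + 425·x·y + 18·x^2 − 222·x·y^2 + 108·x^2·y + 90·y^3    [combine like terms]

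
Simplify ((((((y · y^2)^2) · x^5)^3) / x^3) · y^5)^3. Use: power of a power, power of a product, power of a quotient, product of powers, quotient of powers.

x^36y^69

((((((y · y^2)^2) · x^5)^3) / x^3) · y^5)^3
= ((((((y · y^2)^2) · x^5)^3) / x^3)^3) · ((y^5)^3)    [power of a product]
= ((((((y · y^2)^2) · x^5)^3)^3) / ((x^3)^3)) · ((y^5)^3)    [power of a quotient]
= (((((y · y^2)^2) · x^5)^9) / ((x^3)^3)) · ((y^5)^3)    [power of a power]
= (((((y · y^2)^2)^9) · ((x^5)^9)) / ((x^3)^3)) · ((y^5)^3)    [power of a product]
= ((((y · y^2)^18) · ((x^5)^9)) / ((x^3)^3)) · ((y^5)^3)    [power of a power]
= ((((y^18) · ((y^2)^18)) · ((x^5)^9)) / ((x^3)^3)) · ((y^5)^3)    [power of a product]
= (((y^18 · y^36) · ((x^5)^9)) / ((x^3)^3)) · ((y^5)^3)    [power of a power]
= ((y^54 · ((x^5)^9)) / ((x^3)^3)) · ((y^5)^3)    [product of powers]
= ((y^54 · x^45) / ((x^3)^3)) · ((y^5)^3)    [power of a power]
= ((y^54 · x^45) / x^9) · ((y^5)^3)    [power of a power]
= ((y^54 · x^45) / x^9) · y^15    [power of a power]
= x^36y^69    [quotient of powers; product of powers]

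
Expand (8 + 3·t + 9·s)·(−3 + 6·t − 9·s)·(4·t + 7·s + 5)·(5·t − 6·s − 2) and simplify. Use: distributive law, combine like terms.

3·t^2 − 3933·s·t − 798·t + 6174·s^2 + 2046·s + 240 + 1086·t^3 − 1884·s·t^2 − 5292·s^2·t + 7722·s^3 + 360·t^4 + 738·s·t^3 − 2079·s^2·t^2 − 2025·s^3·t + 3402·s^4

(8 + 3·t + 9·s)·(−3 + 6·t − 9·s)·(4·t + 7·s + 5)·(5·t − 6·s − 2)
= (−24 + 48·t − 72·s − 9·t + 18·t^2 − 27·s·t − 27·s + 54·s·t − 81·s^2)·(4·t + 7·s + 5)·(5·t − 6·s − 2)    [distributive law]
= (−24 + 39·t − 99·s + 18·t^2 + 27·s·t − 81·s^2)·(4·t + 7·s + 5)·(5·t − 6·s − 2)    [combine like terms]
= (−96·t − 168·s − 120 + 156·t^2 + 273·s·t + 195·t − 396·s·t − 693·s^2 − 495·s + 72·t^3 + 126·s·t^2 + 90·t^2 + 108·s·t^2 + 189·s^2·t + 135·s·t − 324·s^2·t − 567·s^3 − 405·s^2)·(5·t − 6·s − 2)    [distributive law]
= (99·t − 663·s − 120 + 246·t^2 + 12·s·t − 1098·s^2 + 72·t^3 + 234·s·t^2 − 135·s^2·t − 567·s^3)·(5·t − 6·s − 2)    [combine like terms]
= 495·t^2 − 594·s·t − 198·t − 3315·s·t + 3978·s^2 + 1326·s − 600·t + 720·s + 240 + 1230·t^3 − 1476·s·t^2 − 492·t^2 + 60·s·t^2 − 72·s^2·t − 24·s·t − 5490·s^2·t + 6588·s^3 + 2196·s^2 + 360·t^4 − 432·s·t^3 − 144·t^3 + 1170·s·t^3 − 1404·s^2·t^2 − 468·s·t^2 − 675·s^2·t^2 + 810·s^3·t + 270·s^2·t − 2835·s^3·t + 3402·s^4 + 1134·s^3    [distributive law]
= 3·t^2 − 3933·s·t − 798·t + 6174·s^2 + 2046·s + 240 + 1086·t^3 − 1884·s·t^2 − 5292·s^2·t + 7722·s^3 + 360·t^4 + 738·s·t^3 − 2079·s^2·t^2 − 2025·s^3·t + 3402·s^4    [combine like terms]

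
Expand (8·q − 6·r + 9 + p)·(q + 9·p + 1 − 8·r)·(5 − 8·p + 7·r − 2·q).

(8·q − 6·r + 9 + p)·(q + 9·p + 1 − 8·r)·(5 − 8·p + 7·r − 2·q)
= (8·q^2 + 72·p·q + 8·q − 64·q·r − 6·q·r − 54·p·r − 6·r + 48·r^2 + 9·q + 81·p + 9 − 72·r + p·q + 9·p^2 + p − 8·p·r)·(5 − 8·p + 7·r − 2·q)    [distributive law]
= (8·q^2 + 73·p·q + 17·q − 70·q·r − 62·p·r − 78·r + 48·r^2 + 82·p + 9 + 9·p^2)·(5 − 8·p + 7·r − 2·q)    [combine like terms]
= 40·q^2 − 64·p·q^2 + 56·q^2·r − 16·q^3 + 365·p·q − 584·p^2·q + 511·p·q·r − 146·p·q^2 + 85·q − 136·p·q + 119·q·r − 34·q^2 − 350·q·r + 560·p·q·r − 490·q·r^2 + 140·q^2·r − 310·p·r + 496·p^2·r − 434·p·r^2 + 124·p·q·r − 390·r + 624·p·r − 546·r^2 + 156·q·r + 240·r^2 − 384·p·r^2 + 336·r^3 − 96·q·r^2 + 410·p − 656·p^2 + 574·p·r − 164·p·q + 45 − 72·p + 63·r − 18·q + 45·p^2 − 72·p^3 + 63·p^2·r − 18·p^2·q    [distributive law]
= 6·q^2 − 210·p·q^2 + 196·q^2·r − 16·q^3 + 65·p·q − 602·p^2·q + 1195·p·q·r + 67·q − 75·q·r − 586·q·r^2 + 888·p·r + 559·p^2·r − 818·p·r^2 − 327·r − 306·r^2 + 336·r^3 + 338·p − 611·p^2 + 45 − 72·p^3    [combine like terms]

6·q^2 − 210·p·q^2 + 196·q^2·r − 16·q^3 + 65·p·q − 602·p^2·q + 1195·p·q·r + 67·q − 75·q·r − 586·q·r^2 + 888·p·r + 559·p^2·r − 818·p·r^2 − 327·r − 306·r^2 + 336·r^3 + 338·p − 611·p^2 + 45 − 72·p^3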